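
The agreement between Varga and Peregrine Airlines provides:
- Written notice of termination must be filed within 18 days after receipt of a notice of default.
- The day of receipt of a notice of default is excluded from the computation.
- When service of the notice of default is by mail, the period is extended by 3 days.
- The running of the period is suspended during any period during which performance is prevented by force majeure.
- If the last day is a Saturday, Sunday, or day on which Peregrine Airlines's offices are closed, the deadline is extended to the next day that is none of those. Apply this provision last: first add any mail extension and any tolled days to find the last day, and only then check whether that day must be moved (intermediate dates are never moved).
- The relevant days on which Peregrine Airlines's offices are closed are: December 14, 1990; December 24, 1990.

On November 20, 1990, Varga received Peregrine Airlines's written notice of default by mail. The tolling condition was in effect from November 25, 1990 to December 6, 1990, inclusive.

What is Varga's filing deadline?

December 25, 1990

18 days after November 20, 1990 is December 8, 1990.
Service was by mail, adding 3 days: December 8, 1990 + 3 days = December 11, 1990.
From November 25, 1990 through December 6, 1990 inclusive is 12 days; tolling adds 12 days: December 11, 1990 + 12 days = December 23, 1990.
December 23, 1990 is Sunday; December 24, 1990 is a listed holiday. The next qualifying day is December 25, 1990.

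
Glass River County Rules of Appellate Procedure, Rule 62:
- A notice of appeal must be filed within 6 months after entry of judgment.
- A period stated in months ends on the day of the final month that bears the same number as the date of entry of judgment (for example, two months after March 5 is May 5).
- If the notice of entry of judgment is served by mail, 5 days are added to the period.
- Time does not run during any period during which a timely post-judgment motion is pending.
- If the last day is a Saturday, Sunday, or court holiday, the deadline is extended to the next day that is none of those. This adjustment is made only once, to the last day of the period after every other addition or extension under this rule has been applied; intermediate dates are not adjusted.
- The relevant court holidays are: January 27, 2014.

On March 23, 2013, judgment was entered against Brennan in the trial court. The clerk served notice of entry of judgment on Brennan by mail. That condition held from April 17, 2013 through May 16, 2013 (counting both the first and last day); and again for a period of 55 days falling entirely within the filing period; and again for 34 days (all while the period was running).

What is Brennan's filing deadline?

January 28, 2014

6 months after March 23, 2013 is September 23, 2013.
Service was by mail, adding 5 days: September 23, 2013 + 5 days = September 28, 2013.
From April 17, 2013 through May 16, 2013 inclusive is 30 days; tolling adds 30 days: September 28, 2013 + 30 days = October 28, 2013.
Tolling adds 55 days: October 28, 2013 + 55 days = December 22, 2013.
Tolling adds 34 days: December 22, 2013 + 34 days = January 25, 2014.
January 25, 2014 is Saturday; January 26, 2014 is Sunday; January 27, 2014 is a listed holiday. The next qualifying day is January 28, 2014.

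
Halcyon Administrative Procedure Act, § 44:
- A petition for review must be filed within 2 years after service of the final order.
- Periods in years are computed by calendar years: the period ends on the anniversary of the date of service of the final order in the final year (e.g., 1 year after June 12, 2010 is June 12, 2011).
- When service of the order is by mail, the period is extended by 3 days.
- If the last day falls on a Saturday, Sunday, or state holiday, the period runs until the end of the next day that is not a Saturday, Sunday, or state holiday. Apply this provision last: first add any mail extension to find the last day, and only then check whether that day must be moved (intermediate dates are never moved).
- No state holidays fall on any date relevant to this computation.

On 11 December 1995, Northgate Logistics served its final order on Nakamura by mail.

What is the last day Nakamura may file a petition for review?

December 15, 1997

2 years after 11 December 1995 is December 11, 1997.
Service was by mail, adding 3 days: December 11, 1997 + 3 days = December 14, 1997.
December 14, 1997 is Sunday. The next qualifying day is December 15, 1997.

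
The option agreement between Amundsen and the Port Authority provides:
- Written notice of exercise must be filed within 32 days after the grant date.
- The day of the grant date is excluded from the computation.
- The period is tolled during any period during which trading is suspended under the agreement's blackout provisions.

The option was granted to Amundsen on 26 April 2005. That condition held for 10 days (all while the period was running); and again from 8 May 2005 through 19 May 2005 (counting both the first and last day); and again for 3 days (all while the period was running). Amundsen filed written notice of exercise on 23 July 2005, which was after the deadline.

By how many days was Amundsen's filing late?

31 days

32 days after 26 April 2005 is May 28, 2005.
Tolling adds 10 days: May 28, 2005 + 10 days = June 7, 2005.
From May 8, 2005 through May 19, 2005 inclusive is 12 days; tolling adds 12 days: June 7, 2005 + 12 days = June 19, 2005.
Tolling adds 3 days: June 19, 2005 + 3 days = June 22, 2005.
The deadline is June 22, 2005; from June 22, 2005 to July 23, 2005 is 31 days.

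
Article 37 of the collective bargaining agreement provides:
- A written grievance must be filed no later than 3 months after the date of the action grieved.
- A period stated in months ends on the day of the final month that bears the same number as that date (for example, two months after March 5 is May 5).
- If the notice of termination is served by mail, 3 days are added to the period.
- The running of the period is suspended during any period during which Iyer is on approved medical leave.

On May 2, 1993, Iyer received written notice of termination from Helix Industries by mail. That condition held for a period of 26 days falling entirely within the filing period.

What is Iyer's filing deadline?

August 31, 1993

3 months after May 2, 1993 is August 2, 1993.
Service was by mail, adding 3 days: August 2, 1993 + 3 days = August 5, 1993.
Tolling adds 26 days: August 5, 1993 + 26 days = August 31, 1993.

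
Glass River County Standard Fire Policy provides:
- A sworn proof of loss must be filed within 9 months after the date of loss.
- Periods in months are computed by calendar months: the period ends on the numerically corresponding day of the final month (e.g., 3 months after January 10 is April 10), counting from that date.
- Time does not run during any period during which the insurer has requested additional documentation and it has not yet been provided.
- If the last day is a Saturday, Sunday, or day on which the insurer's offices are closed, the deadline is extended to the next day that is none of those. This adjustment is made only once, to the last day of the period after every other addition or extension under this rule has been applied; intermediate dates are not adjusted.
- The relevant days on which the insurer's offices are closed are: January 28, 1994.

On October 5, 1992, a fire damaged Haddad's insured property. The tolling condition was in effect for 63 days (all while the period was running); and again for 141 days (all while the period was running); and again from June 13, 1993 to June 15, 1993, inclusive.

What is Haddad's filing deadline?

January 31, 1994

9 months after October 5, 1992 is July 5, 1993.
Tolling adds 63 days: July 5, 1993 + 63 days = September 6, 1993.
Tolling adds 141 days: September 6, 1993 + 141 days = January 25, 1994.
From June 13, 1993 through June 15, 1993 inclusive is 3 days; tolling adds 3 days: January 25, 1994 + 3 days = January 28, 1994.
January 28, 1994 is a listed holiday; January 29, 1994 is Saturday; January 30, 1994 is Sunday. The next qualifying day is January 31, 1994.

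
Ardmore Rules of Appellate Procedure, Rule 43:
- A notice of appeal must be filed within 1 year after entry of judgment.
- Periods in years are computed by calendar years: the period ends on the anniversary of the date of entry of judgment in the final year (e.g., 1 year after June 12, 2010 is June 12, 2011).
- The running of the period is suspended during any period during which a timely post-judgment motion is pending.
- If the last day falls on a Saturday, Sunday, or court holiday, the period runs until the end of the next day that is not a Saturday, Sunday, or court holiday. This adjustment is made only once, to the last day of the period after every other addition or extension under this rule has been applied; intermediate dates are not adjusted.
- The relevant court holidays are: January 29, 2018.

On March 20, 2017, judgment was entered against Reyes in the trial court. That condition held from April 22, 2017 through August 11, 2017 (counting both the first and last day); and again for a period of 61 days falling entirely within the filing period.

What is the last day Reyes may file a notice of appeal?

September 10, 2018

1 year after March 20, 2017 is March 20, 2018.
From April 22, 2017 through August 11, 2017 inclusive is 112 days; tolling adds 112 days: March 20, 2018 + 112 days = July 10, 2018.
Tolling adds 61 days: July 10, 2018 + 61 days = September 9, 2018.
September 9, 2018 is Sunday. The next qualifying day is September 10, 2018.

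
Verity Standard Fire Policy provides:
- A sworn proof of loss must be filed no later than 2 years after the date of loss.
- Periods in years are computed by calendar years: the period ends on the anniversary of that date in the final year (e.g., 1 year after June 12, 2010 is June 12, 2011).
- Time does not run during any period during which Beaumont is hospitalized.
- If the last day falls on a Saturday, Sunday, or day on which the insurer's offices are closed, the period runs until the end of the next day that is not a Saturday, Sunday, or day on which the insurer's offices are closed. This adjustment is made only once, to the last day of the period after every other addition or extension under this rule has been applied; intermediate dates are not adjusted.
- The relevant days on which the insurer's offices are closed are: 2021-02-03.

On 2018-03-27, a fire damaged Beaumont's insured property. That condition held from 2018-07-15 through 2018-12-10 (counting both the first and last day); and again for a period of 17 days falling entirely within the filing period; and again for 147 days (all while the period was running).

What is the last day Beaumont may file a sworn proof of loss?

February 4, 2021

2 years after 2018-03-27 is March 27, 2020.
From July 15, 2018 through December 10, 2018 inclusive is 149 days; tolling adds 149 days: March 27, 2020 + 149 days = August 23, 2020.
Tolling adds 17 days: August 23, 2020 + 17 days = September 9, 2020.
Tolling adds 147 days: September 9, 2020 + 147 days = February 3, 2021.
February 3, 2021 is a listed holiday. The next qualifying day is February 4, 2021.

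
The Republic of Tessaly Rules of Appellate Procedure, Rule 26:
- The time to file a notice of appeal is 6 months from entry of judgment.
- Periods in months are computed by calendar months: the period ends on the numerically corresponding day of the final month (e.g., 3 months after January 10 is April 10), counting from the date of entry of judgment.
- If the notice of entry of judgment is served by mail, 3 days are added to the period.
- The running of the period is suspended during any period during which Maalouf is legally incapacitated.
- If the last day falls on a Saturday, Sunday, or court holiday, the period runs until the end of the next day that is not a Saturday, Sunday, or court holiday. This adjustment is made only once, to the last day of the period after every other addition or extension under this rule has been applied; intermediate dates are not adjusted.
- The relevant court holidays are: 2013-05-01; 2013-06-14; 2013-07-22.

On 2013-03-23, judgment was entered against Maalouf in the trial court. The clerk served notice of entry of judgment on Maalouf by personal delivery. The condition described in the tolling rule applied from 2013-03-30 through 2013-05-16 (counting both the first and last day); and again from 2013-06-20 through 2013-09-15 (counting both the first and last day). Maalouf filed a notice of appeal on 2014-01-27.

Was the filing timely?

Yes

6 months after 2013-03-23 is September 23, 2013.
Service was not by mail, so no mail extension applies.
From March 30, 2013 through May 16, 2013 inclusive is 48 days; tolling adds 48 days: September 23, 2013 + 48 days = November 10, 2013.
From June 20, 2013 through September 15, 2013 inclusive is 88 days; tolling adds 88 days: November 10, 2013 + 88 days = February 6, 2014.
February 6, 2014 is a Thursday and not a court holiday, so no extension applies.
The deadline is February 6, 2014; the filing on January 27, 2014 is on or before that date.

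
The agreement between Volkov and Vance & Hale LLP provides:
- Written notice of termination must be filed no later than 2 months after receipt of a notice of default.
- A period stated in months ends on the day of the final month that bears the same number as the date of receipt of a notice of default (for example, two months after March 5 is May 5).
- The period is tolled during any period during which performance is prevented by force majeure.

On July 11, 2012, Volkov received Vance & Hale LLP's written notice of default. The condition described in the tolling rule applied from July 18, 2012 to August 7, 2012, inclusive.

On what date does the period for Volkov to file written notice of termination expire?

October 2, 2012

2 months after July 11, 2012 is September 11, 2012.
From July 18, 2012 through August 7, 2012 inclusive is 21 days; tolling adds 21 days: September 11, 2012 + 21 days = October 2, 2012.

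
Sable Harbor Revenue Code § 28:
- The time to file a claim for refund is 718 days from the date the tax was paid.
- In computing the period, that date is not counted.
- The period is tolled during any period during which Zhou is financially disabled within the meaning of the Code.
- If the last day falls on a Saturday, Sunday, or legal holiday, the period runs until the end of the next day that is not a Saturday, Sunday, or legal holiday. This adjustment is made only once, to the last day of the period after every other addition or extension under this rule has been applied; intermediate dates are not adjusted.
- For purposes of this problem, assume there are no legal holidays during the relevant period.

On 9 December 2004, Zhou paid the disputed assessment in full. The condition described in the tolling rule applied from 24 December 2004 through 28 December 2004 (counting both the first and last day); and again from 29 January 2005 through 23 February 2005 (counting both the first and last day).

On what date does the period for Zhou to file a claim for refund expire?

December 28, 2006

718 days after 9 December 2004 is November 27, 2006.
From December 24, 2004 through December 28, 2004 inclusive is 5 days; tolling adds 5 days: November 27, 2006 + 5 days = December 2, 2006.
From January 29, 2005 through February 23, 2005 inclusive is 26 days; tolling adds 26 days: December 2, 2006 + 26 days = December 28, 2006.
December 28, 2006 is a Thursday and not a legal holiday, so no extension applies.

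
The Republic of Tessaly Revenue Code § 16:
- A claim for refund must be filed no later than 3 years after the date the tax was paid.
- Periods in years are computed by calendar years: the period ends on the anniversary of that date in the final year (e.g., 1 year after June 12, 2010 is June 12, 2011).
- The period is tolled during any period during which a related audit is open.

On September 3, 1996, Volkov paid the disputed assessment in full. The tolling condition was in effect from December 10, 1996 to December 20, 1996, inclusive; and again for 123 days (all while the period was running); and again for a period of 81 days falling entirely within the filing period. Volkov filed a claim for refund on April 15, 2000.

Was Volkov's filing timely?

3 years after September 3, 1996 is September 3, 1999.
From December 10, 1996 through December 20, 1996 inclusive is 11 days; tolling adds 11 days: September 3, 1999 + 11 days = September 14, 1999.
Tolling adds 123 days: September 14, 1999 + 123 days = January 15, 2000.
Tolling adds 81 days: January 15, 2000 + 81 days = April 5, 2000.
The deadline is April 5, 2000; the filing on April 15, 2000 is after that date.

No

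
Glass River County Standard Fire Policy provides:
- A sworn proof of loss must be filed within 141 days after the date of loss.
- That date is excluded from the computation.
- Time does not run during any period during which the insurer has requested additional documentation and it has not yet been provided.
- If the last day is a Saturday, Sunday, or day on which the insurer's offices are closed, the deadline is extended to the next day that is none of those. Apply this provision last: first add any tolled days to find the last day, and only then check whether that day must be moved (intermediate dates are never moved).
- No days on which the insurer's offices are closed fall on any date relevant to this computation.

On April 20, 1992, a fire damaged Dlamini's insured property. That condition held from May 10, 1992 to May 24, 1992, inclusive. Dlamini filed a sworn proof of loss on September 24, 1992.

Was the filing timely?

141 days after April 20, 1992 is September 8, 1992.
From May 10, 1992 through May 24, 1992 inclusive is 15 days; tolling adds 15 days: September 8, 1992 + 15 days = September 23, 1992.
September 23, 1992 is a Wednesday and not a day on which the insurer's offices are closed, so no extension applies.
The deadline is September 23, 1992; the filing on September 24, 1992 is after that date.

No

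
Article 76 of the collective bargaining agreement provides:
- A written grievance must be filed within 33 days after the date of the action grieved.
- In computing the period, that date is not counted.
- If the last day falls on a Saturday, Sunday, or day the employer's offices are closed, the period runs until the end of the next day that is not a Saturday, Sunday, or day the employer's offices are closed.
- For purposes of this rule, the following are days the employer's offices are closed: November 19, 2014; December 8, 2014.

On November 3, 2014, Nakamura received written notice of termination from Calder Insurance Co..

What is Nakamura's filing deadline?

33 days after November 3, 2014 is December 6, 2014.
December 6, 2014 is Saturday; December 7, 2014 is Sunday; December 8, 2014 is a listed holiday. The next qualifying day is December 9, 2014.

December 9, 2014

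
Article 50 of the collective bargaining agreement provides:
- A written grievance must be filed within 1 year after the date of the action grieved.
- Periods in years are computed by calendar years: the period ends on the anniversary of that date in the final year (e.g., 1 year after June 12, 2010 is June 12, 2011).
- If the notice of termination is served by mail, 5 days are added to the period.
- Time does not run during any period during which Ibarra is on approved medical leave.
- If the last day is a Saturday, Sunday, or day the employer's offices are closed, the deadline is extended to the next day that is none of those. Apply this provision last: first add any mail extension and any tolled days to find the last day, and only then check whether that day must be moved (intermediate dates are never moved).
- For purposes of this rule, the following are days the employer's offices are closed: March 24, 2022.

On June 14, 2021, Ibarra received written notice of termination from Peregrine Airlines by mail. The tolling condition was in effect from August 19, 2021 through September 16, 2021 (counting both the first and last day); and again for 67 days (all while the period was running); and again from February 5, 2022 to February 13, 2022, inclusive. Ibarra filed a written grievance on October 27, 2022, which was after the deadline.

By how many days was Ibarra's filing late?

24 days

1 year after June 14, 2021 is June 14, 2022.
Service was by mail, adding 5 days: June 14, 2022 + 5 days = June 19, 2022.
From August 19, 2021 through September 16, 2021 inclusive is 29 days; tolling adds 29 days: June 19, 2022 + 29 days = July 18, 2022.
Tolling adds 67 days: July 18, 2022 + 67 days = September 23, 2022.
From February 5, 2022 through February 13, 2022 inclusive is 9 days; tolling adds 9 days: September 23, 2022 + 9 days = October 2, 2022.
October 2, 2022 is Sunday. The next qualifying day is October 3, 2022.
The deadline is October 3, 2022; from October 3, 2022 to October 27, 2022 is 24 days.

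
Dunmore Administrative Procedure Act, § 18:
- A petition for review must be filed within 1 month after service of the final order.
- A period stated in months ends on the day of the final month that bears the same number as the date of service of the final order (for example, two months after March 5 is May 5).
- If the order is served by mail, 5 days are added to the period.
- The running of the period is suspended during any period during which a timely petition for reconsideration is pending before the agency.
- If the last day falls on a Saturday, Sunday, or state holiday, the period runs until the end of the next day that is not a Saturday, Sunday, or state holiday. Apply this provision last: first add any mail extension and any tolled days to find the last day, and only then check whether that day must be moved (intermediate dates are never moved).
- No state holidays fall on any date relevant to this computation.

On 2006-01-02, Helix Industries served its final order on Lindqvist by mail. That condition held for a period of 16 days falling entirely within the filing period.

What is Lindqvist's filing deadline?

1 month after 2006-01-02 is February 2, 2006.
Service was by mail, adding 5 days: February 2, 2006 + 5 days = February 7, 2006.
Tolling adds 16 days: February 7, 2006 + 16 days = February 23, 2006.
February 23, 2006 is a Thursday and not a state holiday, so no extension applies.

February 23, 2006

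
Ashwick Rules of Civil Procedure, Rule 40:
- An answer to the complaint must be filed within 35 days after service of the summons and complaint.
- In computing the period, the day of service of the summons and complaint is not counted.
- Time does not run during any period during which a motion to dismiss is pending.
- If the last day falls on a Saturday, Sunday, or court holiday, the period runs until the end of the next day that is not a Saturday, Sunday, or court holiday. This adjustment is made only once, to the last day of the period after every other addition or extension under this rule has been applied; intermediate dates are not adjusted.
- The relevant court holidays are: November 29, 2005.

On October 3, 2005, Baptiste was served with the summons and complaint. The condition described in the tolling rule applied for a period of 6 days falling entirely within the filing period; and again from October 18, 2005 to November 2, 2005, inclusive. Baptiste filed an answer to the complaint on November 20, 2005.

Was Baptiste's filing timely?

35 days after October 3, 2005 is November 7, 2005.
Tolling adds 6 days: November 7, 2005 + 6 days = November 13, 2005.
From October 18, 2005 through November 2, 2005 inclusive is 16 days; tolling adds 16 days: November 13, 2005 + 16 days = November 29, 2005.
November 29, 2005 is a listed holiday. The next qualifying day is November 30, 2005.
The deadline is November 30, 2005; the filing on November 20, 2005 is on or before that date.

Yes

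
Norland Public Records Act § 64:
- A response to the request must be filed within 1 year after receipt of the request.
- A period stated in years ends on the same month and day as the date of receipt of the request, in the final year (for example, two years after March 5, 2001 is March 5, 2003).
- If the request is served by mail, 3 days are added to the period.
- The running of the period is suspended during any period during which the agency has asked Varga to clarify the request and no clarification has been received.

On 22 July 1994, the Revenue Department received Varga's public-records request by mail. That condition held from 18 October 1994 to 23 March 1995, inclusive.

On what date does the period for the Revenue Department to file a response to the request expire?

1 year after 22 July 1994 is July 22, 1995.
Service was by mail, adding 3 days: July 22, 1995 + 3 days = July 25, 1995.
From October 18, 1994 through March 23, 1995 inclusive is 157 days; tolling adds 157 days: July 25, 1995 + 157 days = December 29, 1995.

December 29, 1995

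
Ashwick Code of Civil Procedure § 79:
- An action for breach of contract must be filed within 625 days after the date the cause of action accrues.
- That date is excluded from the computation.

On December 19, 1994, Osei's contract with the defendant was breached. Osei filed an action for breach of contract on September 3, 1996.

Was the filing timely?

625 days after December 19, 1994 is September 4, 1996.
The deadline is September 4, 1996; the filing on September 3, 1996 is on or before that date.

Yes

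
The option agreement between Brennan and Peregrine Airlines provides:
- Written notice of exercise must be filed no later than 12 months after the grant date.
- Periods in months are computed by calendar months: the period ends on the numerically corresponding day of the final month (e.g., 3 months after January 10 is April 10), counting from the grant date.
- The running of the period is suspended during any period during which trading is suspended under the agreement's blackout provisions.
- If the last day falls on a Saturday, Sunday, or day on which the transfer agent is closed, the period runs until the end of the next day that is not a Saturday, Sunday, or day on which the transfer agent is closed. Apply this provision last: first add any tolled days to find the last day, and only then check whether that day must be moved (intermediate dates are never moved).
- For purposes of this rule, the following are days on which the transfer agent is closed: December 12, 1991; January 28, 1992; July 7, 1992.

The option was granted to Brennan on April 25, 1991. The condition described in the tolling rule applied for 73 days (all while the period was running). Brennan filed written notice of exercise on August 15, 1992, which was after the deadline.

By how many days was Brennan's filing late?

38 days

12 months after April 25, 1991 is April 25, 1992.
Tolling adds 73 days: April 25, 1992 + 73 days = July 7, 1992.
July 7, 1992 is a listed holiday. The next qualifying day is July 8, 1992.
The deadline is July 8, 1992; from July 8, 1992 to August 15, 1992 is 38 days.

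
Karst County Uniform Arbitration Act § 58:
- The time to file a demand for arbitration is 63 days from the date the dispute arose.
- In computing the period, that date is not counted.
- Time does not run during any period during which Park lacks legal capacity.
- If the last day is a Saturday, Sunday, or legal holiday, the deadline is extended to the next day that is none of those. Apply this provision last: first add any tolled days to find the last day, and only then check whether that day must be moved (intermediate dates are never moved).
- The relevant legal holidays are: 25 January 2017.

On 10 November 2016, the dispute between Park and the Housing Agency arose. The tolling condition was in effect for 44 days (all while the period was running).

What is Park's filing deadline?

63 days after 10 November 2016 is January 12, 2017.
Tolling adds 44 days: January 12, 2017 + 44 days = February 25, 2017.
February 25, 2017 is Saturday; February 26, 2017 is Sunday. The next qualifying day is February 27, 2017.

February 27, 2017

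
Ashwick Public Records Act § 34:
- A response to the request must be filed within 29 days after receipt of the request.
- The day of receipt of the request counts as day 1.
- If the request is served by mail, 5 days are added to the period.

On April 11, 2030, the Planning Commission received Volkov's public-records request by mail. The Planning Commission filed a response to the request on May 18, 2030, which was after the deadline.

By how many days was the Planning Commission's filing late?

Counting April 11, 2030 as day 1, day 29 is May 9, 2030.
Service was by mail, adding 5 days: May 9, 2030 + 5 days = May 14, 2030.
The deadline is May 14, 2030; from May 14, 2030 to May 18, 2030 is 4 days.

4 days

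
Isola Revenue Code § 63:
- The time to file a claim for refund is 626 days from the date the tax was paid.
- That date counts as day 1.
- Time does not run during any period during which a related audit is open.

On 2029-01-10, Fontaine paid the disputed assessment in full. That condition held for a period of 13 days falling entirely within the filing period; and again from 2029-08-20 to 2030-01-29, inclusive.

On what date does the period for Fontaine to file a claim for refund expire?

March 22, 2031

Counting 2029-01-10 as day 1, day 626 is September 27, 2030.
Tolling adds 13 days: September 27, 2030 + 13 days = October 10, 2030.
From August 20, 2029 through January 29, 2030 inclusive is 163 days; tolling adds 163 days: October 10, 2030 + 163 days = March 22, 2031.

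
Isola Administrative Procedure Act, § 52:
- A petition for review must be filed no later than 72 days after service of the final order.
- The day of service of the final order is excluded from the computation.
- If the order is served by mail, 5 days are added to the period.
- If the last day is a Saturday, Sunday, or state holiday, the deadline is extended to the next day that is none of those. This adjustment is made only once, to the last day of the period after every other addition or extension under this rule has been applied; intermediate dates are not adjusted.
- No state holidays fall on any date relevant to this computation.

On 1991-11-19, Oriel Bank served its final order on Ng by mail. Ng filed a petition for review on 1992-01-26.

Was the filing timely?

Yes

72 days after 1991-11-19 is January 30, 1992.
Service was by mail, adding 5 days: January 30, 1992 + 5 days = February 4, 1992.
February 4, 1992 is a Tuesday and not a state holiday, so no extension applies.
The deadline is February 4, 1992; the filing on January 26, 1992 is on or before that date.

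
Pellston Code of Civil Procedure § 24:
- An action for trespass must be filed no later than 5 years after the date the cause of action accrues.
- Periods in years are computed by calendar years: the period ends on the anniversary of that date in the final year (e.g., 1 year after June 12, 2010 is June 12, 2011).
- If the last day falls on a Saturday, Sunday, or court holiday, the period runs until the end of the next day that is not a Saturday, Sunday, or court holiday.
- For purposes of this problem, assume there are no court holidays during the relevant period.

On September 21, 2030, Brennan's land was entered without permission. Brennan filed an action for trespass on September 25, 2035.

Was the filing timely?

5 years after September 21, 2030 is September 21, 2035.
September 21, 2035 is a Friday and not a court holiday, so no extension applies.
The deadline is September 21, 2035; the filing on September 25, 2035 is after that date.

No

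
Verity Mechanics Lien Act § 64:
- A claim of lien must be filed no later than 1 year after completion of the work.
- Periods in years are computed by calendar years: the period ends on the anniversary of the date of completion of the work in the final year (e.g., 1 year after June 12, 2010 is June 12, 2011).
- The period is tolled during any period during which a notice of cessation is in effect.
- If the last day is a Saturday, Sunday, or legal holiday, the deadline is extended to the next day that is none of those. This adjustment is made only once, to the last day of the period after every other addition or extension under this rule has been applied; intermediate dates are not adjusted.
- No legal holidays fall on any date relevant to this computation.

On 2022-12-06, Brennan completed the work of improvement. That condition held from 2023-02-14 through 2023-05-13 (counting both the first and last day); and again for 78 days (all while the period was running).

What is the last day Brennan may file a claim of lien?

1 year after 2022-12-06 is December 6, 2023.
From February 14, 2023 through May 13, 2023 inclusive is 89 days; tolling adds 89 days: December 6, 2023 + 89 days = March 4, 2024.
Tolling adds 78 days: March 4, 2024 + 78 days = May 21, 2024.
May 21, 2024 is a Tuesday and not a legal holiday, so no extension applies.

May 21, 2024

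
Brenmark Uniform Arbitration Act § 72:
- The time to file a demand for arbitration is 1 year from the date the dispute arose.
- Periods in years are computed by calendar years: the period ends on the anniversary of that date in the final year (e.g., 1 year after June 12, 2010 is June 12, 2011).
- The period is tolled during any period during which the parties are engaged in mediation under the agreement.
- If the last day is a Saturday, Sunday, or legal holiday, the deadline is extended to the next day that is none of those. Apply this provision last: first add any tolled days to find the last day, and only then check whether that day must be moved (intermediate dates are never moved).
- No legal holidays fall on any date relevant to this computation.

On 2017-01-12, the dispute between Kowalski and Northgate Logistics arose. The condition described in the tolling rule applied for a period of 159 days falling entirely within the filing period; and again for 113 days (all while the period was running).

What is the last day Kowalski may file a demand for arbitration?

October 11, 2018

1 year after 2017-01-12 is January 12, 2018.
Tolling adds 159 days: January 12, 2018 + 159 days = June 20, 2018.
Tolling adds 113 days: June 20, 2018 + 113 days = October 11, 2018.
October 11, 2018 is a Thursday and not a legal holiday, so no extension applies.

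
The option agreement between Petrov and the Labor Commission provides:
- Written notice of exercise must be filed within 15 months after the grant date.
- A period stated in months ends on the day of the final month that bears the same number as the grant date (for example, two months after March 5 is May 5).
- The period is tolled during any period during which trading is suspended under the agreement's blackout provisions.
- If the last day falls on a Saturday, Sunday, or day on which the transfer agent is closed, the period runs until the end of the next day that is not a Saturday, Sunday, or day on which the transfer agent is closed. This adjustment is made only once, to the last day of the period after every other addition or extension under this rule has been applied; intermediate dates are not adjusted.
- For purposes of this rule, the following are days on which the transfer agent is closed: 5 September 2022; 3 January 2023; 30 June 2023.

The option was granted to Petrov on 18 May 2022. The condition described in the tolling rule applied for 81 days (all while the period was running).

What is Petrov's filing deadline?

November 7, 2023

15 months after 18 May 2022 is August 18, 2023.
Tolling adds 81 days: August 18, 2023 + 81 days = November 7, 2023.
November 7, 2023 is a Tuesday and not a day on which the transfer agent is closed, so no extension applies.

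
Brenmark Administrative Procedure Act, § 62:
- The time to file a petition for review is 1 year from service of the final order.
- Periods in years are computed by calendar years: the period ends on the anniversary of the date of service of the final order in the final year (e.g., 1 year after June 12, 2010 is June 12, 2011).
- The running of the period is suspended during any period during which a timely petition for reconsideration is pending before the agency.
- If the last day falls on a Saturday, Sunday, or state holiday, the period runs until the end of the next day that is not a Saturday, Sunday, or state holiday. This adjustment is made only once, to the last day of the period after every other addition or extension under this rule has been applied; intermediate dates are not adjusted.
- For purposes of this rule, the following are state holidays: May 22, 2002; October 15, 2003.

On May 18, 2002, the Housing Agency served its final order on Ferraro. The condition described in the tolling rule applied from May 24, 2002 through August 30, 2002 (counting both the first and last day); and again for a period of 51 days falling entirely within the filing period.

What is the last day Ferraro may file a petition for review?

October 16, 2003

1 year after May 18, 2002 is May 18, 2003.
From May 24, 2002 through August 30, 2002 inclusive is 99 days; tolling adds 99 days: May 18, 2003 + 99 days = August 25, 2003.
Tolling adds 51 days: August 25, 2003 + 51 days = October 15, 2003.
October 15, 2003 is a listed holiday. The next qualifying day is October 16, 2003.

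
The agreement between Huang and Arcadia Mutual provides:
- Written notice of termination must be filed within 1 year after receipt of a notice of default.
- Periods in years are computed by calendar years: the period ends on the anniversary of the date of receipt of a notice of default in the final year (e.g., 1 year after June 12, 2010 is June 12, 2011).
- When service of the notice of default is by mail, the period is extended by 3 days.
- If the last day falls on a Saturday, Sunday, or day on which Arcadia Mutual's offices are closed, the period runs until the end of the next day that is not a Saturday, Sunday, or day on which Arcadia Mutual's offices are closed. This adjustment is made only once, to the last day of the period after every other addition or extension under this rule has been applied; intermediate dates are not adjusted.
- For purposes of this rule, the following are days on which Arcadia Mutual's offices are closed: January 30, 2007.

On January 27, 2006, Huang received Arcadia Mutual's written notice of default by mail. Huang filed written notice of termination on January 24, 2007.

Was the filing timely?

Yes

1 year after January 27, 2006 is January 27, 2007.
Service was by mail, adding 3 days: January 27, 2007 + 3 days = January 30, 2007.
January 30, 2007 is a listed holiday. The next qualifying day is January 31, 2007.
The deadline is January 31, 2007; the filing on January 24, 2007 is on or before that date.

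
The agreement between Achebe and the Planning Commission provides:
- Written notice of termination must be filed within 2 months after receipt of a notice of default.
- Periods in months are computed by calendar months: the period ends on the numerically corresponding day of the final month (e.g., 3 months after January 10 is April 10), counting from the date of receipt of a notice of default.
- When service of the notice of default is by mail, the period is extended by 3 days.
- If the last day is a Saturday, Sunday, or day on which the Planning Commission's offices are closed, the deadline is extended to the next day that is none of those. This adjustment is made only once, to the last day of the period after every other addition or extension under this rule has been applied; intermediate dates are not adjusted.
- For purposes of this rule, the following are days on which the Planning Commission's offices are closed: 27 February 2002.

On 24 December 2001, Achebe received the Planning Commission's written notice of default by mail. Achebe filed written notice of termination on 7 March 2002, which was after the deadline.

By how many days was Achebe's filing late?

2 months after 24 December 2001 is February 24, 2002.
Service was by mail, adding 3 days: February 24, 2002 + 3 days = February 27, 2002.
February 27, 2002 is a listed holiday. The next qualifying day is February 28, 2002.
The deadline is February 28, 2002; from February 28, 2002 to March 7, 2002 is 7 days.

7 days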